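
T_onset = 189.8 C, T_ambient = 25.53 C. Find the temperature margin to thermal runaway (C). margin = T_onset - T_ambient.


margin = T_onset - T_ambient = 189.8 - 25.53 = 164.27 C

164.27 C


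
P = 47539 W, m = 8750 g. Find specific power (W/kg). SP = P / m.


Convert: m = 8750 g = 8.75 kg
SP = P / m = 47539 / 8.75 = 5433 W/kg

5433 W/kg


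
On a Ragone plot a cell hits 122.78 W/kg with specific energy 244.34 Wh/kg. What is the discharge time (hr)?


t = E / P = 244.34 / 122.78 = 1.990 hr

1.990 hr


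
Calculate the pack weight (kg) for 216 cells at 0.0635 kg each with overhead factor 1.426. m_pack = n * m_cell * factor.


m_pack = n * m_cell * overhead = 216 * 0.0635 * 1.426 = 19.56 kg

19.56 kg


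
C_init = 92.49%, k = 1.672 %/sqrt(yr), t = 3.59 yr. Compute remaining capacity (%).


sqrt(t) = sqrt(3.59) = 1.8947
C_final = 92.49 - 1.672 * 1.8947 = 89.32%

89.32%


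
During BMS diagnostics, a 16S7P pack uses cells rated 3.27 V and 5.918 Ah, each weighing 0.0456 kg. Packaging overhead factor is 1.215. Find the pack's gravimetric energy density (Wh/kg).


Step 1: V_pack = 16 * 3.27 = 52.32 V
Step 2: C_pack = 7 * 5.918 = 41.426 Ah
Step 3: E_pack = V_pack * C_pack = 52.32 * 41.426 = 2167.4 Wh
Step 4: m_pack = 16 * 7 * 0.0456 * 1.215 = 6.2052 kg
Step 5: ED = E_pack / m_pack = 2167.4 / 6.2052 = 349.3 Wh/kg

349.3 Wh/kg


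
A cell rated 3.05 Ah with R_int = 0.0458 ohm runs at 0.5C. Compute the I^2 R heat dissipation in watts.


Step 1: I = C_rate * capacity = 0.5 * 3.05 = 1.525 A
Step 2: Q = I^2 * R = 1.525^2 * 0.0458 = 2.3256 * 0.0458 = 0.1065 W

0.1065 W


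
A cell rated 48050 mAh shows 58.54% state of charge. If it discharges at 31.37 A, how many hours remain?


Convert: C_total = 48050 mAh = 48.05 Ah
Step 1: remaining = SOC/100 * C_total = 58.54/100 * 48.05 = 28.128 Ah
Step 2: t = remaining / I = 28.128 / 31.37 = 0.8967 hr

0.8967 hr


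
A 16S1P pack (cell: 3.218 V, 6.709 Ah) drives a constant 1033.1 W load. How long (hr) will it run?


Step 1: E_pack = Ns * V_cell * Np * C_cell = 16 * 3.218 * 1 * 6.709 = 345.43 Wh
Step 2: t = E_pack / P = 345.43 / 1033.1 = 0.3344 hr

0.3344 hr


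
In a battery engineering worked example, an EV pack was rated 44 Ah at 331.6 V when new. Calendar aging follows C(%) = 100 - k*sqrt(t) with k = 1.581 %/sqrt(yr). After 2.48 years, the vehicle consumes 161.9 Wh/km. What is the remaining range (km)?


Step 1: capacity retention = 100 - 1.581 * sqrt(2.48) = 100 - 1.581 * 1.5748 = 97.51%
Step 2: C_now = 44 * 97.51/100 = 42.904 Ah
Step 3: E_pack = V * C_now = 331.6 * 42.904 = 14227 Wh
Step 4: range = E_pack / consumption = 14227 / 161.9 = 87.88 km

87.88 km


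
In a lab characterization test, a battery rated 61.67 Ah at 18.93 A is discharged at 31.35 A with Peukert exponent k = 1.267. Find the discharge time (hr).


Step 1: t_rated = C / I_rated = 61.67 / 18.93 = 3.2578 hr
Step 2: ratio = 18.93 / 31.35 = 0.60383
Step 3: ratio^k = 0.60383^1.267 = 0.52774
Step 4: t = t_rated * ratio^k = 3.2578 * 0.52774 = 1.719 hr

1.719 hr


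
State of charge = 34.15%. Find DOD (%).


DOD = 100 - SOC = 100 - 34.15 = 65.85%

65.85%


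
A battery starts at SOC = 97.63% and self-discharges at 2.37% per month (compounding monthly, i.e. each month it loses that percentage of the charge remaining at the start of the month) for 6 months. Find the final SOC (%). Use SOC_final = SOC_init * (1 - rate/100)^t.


Monthly retention factor = 1 - 2.37/100 = 0.9763
Over 6 months: factor^6 = 0.86596
SOC_final = 97.63 * 0.86596 = 84.54%

84.54%


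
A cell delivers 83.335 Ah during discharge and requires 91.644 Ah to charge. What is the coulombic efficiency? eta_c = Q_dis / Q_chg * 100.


eta_c = Q_dis / Q_chg * 100 = 83.335 / 91.644 * 100 = 90.93%

90.93%


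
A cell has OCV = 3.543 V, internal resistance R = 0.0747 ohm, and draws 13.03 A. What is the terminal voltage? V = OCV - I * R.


IR drop = 13.03 * 0.0747 = 0.97334 V
V = 3.543 - 0.97334 = 2.570 V

2.570 V


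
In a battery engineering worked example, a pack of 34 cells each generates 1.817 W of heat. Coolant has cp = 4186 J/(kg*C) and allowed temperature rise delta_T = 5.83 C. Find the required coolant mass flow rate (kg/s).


Step 1: Total heat Q = 34 * 1.817 W = 61.778 W
Step 2: denom = cp * dT = 4186 * 5.83 = 24404
Step 3: m_dot = 61.778 / 24404 = 0.002531 kg/s

0.002531 kg/s


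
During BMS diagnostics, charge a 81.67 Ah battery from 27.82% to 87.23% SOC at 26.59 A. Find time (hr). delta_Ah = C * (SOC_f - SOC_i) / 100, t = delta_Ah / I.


Step 1: dSOC = 87.23% - 27.82% = 59.41%
Step 2: delta_Ah = 81.67 * 59.41 / 100 = 48.52 Ah
Step 3: t = 48.52 / 26.59 = 1.825 hr

1.825 hr


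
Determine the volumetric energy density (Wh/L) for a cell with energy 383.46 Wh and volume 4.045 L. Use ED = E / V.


Volumetric ED = 383.46 Wh / 4.045 L = 94.80 Wh/L

94.80 Wh/L


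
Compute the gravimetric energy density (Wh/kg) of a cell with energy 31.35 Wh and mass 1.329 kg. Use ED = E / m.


ED = E / m = 31.35 / 1.329 = 23.59 Wh/kg

23.59 Wh/kg


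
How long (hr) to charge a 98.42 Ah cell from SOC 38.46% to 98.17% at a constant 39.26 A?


Step 1: dSOC = 98.17% - 38.46% = 59.71%
Step 2: delta_Ah = 98.42 * 59.71 / 100 = 58.767 Ah
Step 3: t = 58.767 / 39.26 = 1.497 hr

1.497 hr


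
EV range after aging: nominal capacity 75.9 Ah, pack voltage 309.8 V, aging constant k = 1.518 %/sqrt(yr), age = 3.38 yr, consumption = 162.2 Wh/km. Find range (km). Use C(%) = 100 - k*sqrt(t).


Step 1: capacity retention = 100 - 1.518 * sqrt(3.38) = 100 - 1.518 * 1.8385 = 97.209%
Step 2: C_now = 75.9 * 97.209/100 = 73.782 Ah
Step 3: E_pack = V * C_now = 309.8 * 73.782 = 22858 Wh
Step 4: range = E_pack / consumption = 22858 / 162.2 = 140.9 km

140.9 km


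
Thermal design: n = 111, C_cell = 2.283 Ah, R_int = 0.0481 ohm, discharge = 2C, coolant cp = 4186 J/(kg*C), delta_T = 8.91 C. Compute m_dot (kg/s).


Step 1: I = 2 * 2.283 = 4.566 A
Step 2: Q_cell = I^2 * R = 4.566^2 * 0.0481 = 1.0028 W
Step 3: Q_total = 111 * 1.0028 = 111.31 W
Step 4: m_dot = Q_total / (cp * dT) = 111.31 / (4186 * 8.91) = 0.002984 kg/s

0.002984 kg/s


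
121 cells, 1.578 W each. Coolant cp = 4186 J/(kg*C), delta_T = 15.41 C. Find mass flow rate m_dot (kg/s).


Q_total = 121 * 1.578 = 190.94 W
m_dot = Q_total / (cp * dT) = 190.94 / (4186 * 15.41) = 0.002960 kg/s

0.002960 kg/s


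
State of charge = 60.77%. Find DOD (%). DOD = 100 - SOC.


DOD = 100 - SOC = 100 - 60.77 = 39.23%

39.23%


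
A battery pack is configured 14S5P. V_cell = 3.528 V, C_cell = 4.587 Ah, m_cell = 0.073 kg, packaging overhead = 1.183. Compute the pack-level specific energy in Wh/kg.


Step 1: V_pack = 14 * 3.528 = 49.392 V
Step 2: C_pack = 5 * 4.587 = 22.935 Ah
Step 3: E_pack = V_pack * C_pack = 49.392 * 22.935 = 1132.8 Wh
Step 4: m_pack = 14 * 5 * 0.073 * 1.183 = 6.0451 kg
Step 5: ED = E_pack / m_pack = 1132.8 / 6.0451 = 187.4 Wh/kg

187.4 Wh/kg


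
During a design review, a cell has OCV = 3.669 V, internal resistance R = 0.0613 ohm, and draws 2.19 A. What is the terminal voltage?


V = OCV - I*R = 3.669 - 2.19 * 0.0613 = 3.535 V

3.535 V


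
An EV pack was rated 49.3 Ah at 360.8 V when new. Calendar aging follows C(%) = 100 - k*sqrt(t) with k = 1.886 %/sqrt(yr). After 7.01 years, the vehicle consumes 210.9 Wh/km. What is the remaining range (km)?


Step 1: capacity retention = 100 - 1.886 * sqrt(7.01) = 100 - 1.886 * 2.6476 = 95.007%
Step 2: C_now = 49.3 * 95.007/100 = 46.838 Ah
Step 3: E_pack = V * C_now = 360.8 * 46.838 = 16899 Wh
Step 4: range = E_pack / consumption = 16899 / 210.9 = 80.13 km

80.13 km


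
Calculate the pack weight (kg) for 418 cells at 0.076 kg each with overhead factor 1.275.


m_pack = n * m_cell * overhead = 418 * 0.076 * 1.275 = 40.50 kg

40.50 kg


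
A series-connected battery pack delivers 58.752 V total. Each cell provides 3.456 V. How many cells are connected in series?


n = V_pack / V_cell = 58.752 / 3.456 = 17

17


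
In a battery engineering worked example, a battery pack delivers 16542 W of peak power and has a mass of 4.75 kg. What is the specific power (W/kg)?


Specific power = 16542 W / 4.75 kg = 3483 W/kg

3483 W/kg


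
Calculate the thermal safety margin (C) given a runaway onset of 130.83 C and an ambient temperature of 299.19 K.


Convert: T_ambient = 299.19 K = 26.04 C
margin = 130.83 - 26.04 = 104.79 C

104.79 C


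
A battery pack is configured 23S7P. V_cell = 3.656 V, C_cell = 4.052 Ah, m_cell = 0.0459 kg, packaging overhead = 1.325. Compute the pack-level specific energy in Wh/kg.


Step 1: V_pack = 23 * 3.656 = 84.088 V
Step 2: C_pack = 7 * 4.052 = 28.364 Ah
Step 3: E_pack = V_pack * C_pack = 84.088 * 28.364 = 2385.1 Wh
Step 4: m_pack = 23 * 7 * 0.0459 * 1.325 = 9.7916 kg
Step 5: ED = E_pack / m_pack = 2385.1 / 9.7916 = 243.6 Wh/kg

243.6 Wh/kg


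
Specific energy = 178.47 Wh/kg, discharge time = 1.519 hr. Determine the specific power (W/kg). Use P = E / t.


Specific power = 178.47 Wh/kg / 1.519 hr = 117.5 W/kg

117.5 W/kg


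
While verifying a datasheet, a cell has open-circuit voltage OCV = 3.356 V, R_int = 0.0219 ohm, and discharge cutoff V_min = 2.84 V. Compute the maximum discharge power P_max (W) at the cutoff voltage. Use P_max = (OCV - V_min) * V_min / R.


P_max = (OCV - V_min) * V_min / R = (3.356 - 2.84) * 2.84 / 0.0219 = 0.516 * 2.84 / 0.0219 = 66.92 W

66.92 W


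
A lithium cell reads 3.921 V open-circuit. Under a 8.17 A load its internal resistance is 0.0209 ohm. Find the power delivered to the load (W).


Step 1: V_terminal = OCV - I*R = 3.921 - 8.17 * 0.0209 = 3.7502 V
Step 2: P_out = V_terminal * I = 3.7502 * 8.17 = 30.64 W

30.64 W


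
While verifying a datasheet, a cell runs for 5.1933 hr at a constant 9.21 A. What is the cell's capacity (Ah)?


C = I * t = 9.21 * 5.1933 = 47.83 Ah

47.83 Ah


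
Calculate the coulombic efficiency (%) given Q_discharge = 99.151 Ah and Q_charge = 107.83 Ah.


Coulombic efficiency = 99.151/107.83 * 100% = 91.95%

91.95%


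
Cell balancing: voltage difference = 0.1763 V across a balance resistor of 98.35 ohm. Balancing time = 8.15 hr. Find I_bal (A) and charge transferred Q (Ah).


I_bal = dV / R = 0.1763 / 98.35 = 0.0017926 A
Q = I_bal * t = 0.0017926 * 8.15 = 0.01461 Ah

I=0.0017926 A, Q=0.01461 Ah


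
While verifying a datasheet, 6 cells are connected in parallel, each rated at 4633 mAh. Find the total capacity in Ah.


Convert: C_cell = 4633 mAh = 4.633 Ah
C_total = 6 * 4.633 = 27.798 Ah

27.798 Ah


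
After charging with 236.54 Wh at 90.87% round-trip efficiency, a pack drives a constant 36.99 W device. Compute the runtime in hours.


Step 1: E_discharge = eta/100 * E_charge = 90.87/100 * 236.54 = 214.94 Wh
Step 2: t = E_discharge / P = 214.94 / 36.99 = 5.811 hr

5.811 hr


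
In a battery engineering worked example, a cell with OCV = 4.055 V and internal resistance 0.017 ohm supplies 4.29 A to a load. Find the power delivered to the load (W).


Step 1: V_terminal = OCV - I*R = 4.055 - 4.29 * 0.017 = 3.9821 V
Step 2: P_out = V_terminal * I = 3.9821 * 4.29 = 17.08 W

17.08 W


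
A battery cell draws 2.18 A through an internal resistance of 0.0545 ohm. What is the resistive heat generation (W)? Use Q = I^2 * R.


I^2 = 4.7524
Q = 4.7524 * 0.0545 = 0.2590 W

0.2590 W


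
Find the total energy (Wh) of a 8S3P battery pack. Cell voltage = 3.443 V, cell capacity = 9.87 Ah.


E = Ns * Vcell * Np * Ccell = 8 * 3.443 * 3 * 9.87 = 815.6 Wh

815.6 Wh


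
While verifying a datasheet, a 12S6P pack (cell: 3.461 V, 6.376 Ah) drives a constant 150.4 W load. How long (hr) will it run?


Step 1: E_pack = Ns * V_cell * Np * C_cell = 12 * 3.461 * 6 * 6.376 = 1588.8 Wh
Step 2: t = E_pack / P = 1588.8 / 150.4 = 10.56 hr

10.56 hr


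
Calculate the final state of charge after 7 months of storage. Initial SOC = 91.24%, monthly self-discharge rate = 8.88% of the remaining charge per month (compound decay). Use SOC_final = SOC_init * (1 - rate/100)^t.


Monthly retention factor = 1 - 8.88/100 = 0.9112
Over 7 months: factor^7 = 0.52155
SOC_final = 91.24 * 0.52155 = 47.59%

47.59%


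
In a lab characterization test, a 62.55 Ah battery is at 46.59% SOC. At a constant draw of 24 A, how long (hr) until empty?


Step 1: remaining = SOC/100 * C_total = 46.59/100 * 62.55 = 29.142 Ah
Step 2: t = remaining / I = 29.142 / 24 = 1.214 hr

1.214 hr


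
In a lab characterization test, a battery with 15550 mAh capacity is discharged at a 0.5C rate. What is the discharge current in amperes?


Convert: capacity = 15550 mAh = 15.55 Ah
At 0.5C: I = 0.5 * 15.55 Ah = 7.775 A

7.775 A


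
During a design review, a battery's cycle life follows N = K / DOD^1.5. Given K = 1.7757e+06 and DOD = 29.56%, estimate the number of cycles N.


DOD^1.5 = 160.72
N = K / DOD^1.5 = 1.7757e+06 / 160.72 = 11050

11050 cycles


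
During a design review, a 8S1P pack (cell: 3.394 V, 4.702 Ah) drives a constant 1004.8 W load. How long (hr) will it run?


Step 1: E_pack = Ns * V_cell * Np * C_cell = 8 * 3.394 * 1 * 4.702 = 127.67 Wh
Step 2: t = E_pack / P = 127.67 / 1004.8 = 0.1271 hr

0.1271 hr


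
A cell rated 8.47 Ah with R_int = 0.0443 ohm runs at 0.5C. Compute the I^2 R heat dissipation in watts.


Step 1: I = C_rate * capacity = 0.5 * 8.47 = 4.235 A
Step 2: Q = I^2 * R = 4.235^2 * 0.0443 = 17.935 * 0.0443 = 0.7945 W

0.7945 W


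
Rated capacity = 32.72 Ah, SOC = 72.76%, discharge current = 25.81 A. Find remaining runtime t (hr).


Step 1: remaining = SOC/100 * C_total = 72.76/100 * 32.72 = 23.807 Ah
Step 2: t = remaining / I = 23.807 / 25.81 = 0.9224 hr

0.9224 hr


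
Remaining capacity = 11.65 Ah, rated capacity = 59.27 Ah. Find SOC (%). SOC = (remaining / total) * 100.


SOC% = 11.65 / 59.27 * 100 = 19.66%

19.66%


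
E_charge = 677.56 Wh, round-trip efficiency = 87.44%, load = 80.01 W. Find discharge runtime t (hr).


Step 1: E_discharge = eta/100 * E_charge = 87.44/100 * 677.56 = 592.46 Wh
Step 2: t = E_discharge / P = 592.46 / 80.01 = 7.405 hr

7.405 hr


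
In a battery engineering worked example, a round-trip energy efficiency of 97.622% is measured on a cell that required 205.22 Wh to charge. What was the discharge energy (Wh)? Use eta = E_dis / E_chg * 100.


E_dis = eta/100 * E_chg = 97.622/100 * 205.22 = 200.3 Wh

200.3 Wh


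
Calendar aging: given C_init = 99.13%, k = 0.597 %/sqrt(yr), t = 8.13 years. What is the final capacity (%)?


sqrt(t) = sqrt(8.13) = 2.8513
C_final = 99.13 - 0.597 * 2.8513 = 97.43%

97.43%


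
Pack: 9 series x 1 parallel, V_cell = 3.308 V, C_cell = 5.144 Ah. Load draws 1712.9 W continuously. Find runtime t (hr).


Step 1: E_pack = Ns * V_cell * Np * C_cell = 9 * 3.308 * 1 * 5.144 = 153.15 Wh
Step 2: t = E_pack / P = 153.15 / 1712.9 = 0.08941 hr

0.08941 hr


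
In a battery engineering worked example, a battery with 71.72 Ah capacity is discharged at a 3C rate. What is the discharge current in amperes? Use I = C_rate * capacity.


I = C_rate * capacity = 3 * 71.72 = 215.16 A

215.16 A


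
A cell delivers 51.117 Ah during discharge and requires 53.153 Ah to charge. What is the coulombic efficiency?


Coulombic efficiency = 51.117/53.153 * 100% = 96.17%

96.17%


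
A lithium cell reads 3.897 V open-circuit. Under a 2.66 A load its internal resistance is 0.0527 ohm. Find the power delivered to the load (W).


Step 1: V_terminal = OCV - I*R = 3.897 - 2.66 * 0.0527 = 3.7568 V
Step 2: P_out = V_terminal * I = 3.7568 * 2.66 = 9.993 W

9.993 W


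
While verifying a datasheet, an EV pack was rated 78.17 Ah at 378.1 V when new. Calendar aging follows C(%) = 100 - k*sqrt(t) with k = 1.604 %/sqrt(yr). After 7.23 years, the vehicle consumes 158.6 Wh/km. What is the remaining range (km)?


Step 1: capacity retention = 100 - 1.604 * sqrt(7.23) = 100 - 1.604 * 2.6889 = 95.687%
Step 2: C_now = 78.17 * 95.687/100 = 74.799 Ah
Step 3: E_pack = V * C_now = 378.1 * 74.799 = 28282 Wh
Step 4: range = E_pack / consumption = 28282 / 158.6 = 178.3 km

178.3 km


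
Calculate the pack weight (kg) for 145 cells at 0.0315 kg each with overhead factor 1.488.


m_pack = n * m_cell * overhead = 145 * 0.0315 * 1.488 = 6.796 kg

6.796 kg


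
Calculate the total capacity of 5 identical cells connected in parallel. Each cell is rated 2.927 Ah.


C_total = 5 * 2.927 = 14.635 Ah

14.635 Ah


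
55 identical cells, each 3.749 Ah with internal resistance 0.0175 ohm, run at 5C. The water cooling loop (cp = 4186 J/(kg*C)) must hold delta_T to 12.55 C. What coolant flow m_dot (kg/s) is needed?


Step 1: I = 5 * 3.749 = 18.745 A
Step 2: Q_cell = I^2 * R = 18.745^2 * 0.0175 = 6.1491 W
Step 3: Q_total = 55 * 6.1491 = 338.2 W
Step 4: m_dot = Q_total / (cp * dT) = 338.2 / (4186 * 12.55) = 0.006438 kg/s

0.006438 kg/s


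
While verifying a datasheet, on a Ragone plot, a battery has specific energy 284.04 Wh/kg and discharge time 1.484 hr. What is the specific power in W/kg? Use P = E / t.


Specific power = 284.04 Wh/kg / 1.484 hr = 191.4 W/kg

191.4 W/kg


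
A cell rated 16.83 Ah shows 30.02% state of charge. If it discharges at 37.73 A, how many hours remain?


Step 1: remaining = SOC/100 * C_total = 30.02/100 * 16.83 = 5.0524 Ah
Step 2: t = remaining / I = 5.0524 / 37.73 = 0.1339 hr

0.1339 hr


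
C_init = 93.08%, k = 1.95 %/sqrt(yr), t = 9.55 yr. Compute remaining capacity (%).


sqrt(t) = sqrt(9.55) = 3.0903
C_final = 93.08 - 1.95 * 3.0903 = 87.05%

87.05%


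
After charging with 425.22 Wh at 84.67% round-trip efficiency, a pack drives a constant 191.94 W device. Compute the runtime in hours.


Step 1: E_discharge = eta/100 * E_charge = 84.67/100 * 425.22 = 360.03 Wh
Step 2: t = E_discharge / P = 360.03 / 191.94 = 1.876 hr

1.876 hr


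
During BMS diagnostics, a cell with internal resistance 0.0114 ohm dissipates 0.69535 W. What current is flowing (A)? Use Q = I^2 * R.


I = sqrt(Q / R) = sqrt(0.69535 / 0.0114) = sqrt(60.996) = 7.810 A

7.810 A


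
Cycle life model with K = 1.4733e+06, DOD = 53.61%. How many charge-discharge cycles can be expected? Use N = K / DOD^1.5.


Step 1: DOD^1.5 = 53.61^1.5 = 392.53
Step 2: N = 1.4733e+06 / 392.53 = 3753 cycles

3753 cycles


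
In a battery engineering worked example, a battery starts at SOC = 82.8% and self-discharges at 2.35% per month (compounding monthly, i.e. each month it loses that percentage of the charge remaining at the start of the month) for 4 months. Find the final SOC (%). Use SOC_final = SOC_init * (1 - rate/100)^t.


decay = (1 - 2.35/100)^4 = 0.90926
SOC_final = 82.8 * 0.90926 = 75.29%

75.29%


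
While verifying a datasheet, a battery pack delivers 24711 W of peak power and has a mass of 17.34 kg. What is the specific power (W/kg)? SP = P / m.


Specific power = 24711 W / 17.34 kg = 1425 W/kg

1425 W/kg


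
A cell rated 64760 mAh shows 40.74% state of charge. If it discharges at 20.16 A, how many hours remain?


Convert: C_total = 64760 mAh = 64.76 Ah
Step 1: remaining = SOC/100 * C_total = 40.74/100 * 64.76 = 26.383 Ah
Step 2: t = remaining / I = 26.383 / 20.16 = 1.309 hr

1.309 hr


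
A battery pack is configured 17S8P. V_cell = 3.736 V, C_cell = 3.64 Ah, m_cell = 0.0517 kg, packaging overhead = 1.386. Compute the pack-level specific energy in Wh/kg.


Step 1: V_pack = 17 * 3.736 = 63.512 V
Step 2: C_pack = 8 * 3.64 = 29.12 Ah
Step 3: E_pack = V_pack * C_pack = 63.512 * 29.12 = 1849.5 Wh
Step 4: m_pack = 17 * 8 * 0.0517 * 1.386 = 9.7452 kg
Step 5: ED = E_pack / m_pack = 1849.5 / 9.7452 = 189.8 Wh/kg

189.8 Wh/kg


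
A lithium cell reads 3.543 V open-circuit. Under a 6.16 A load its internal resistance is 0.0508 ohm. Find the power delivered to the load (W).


Step 1: V_terminal = OCV - I*R = 3.543 - 6.16 * 0.0508 = 3.2301 V
Step 2: P_out = V_terminal * I = 3.2301 * 6.16 = 19.90 W

19.90 W


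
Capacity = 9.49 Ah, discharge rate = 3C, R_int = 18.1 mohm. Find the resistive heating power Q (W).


Convert: R = 18.1 mohm = 0.0181 ohm
Step 1: I = C_rate * capacity = 3 * 9.49 = 28.47 A
Step 2: Q = I^2 * R = 28.47^2 * 0.0181 = 810.54 * 0.0181 = 14.67 W

14.67 W


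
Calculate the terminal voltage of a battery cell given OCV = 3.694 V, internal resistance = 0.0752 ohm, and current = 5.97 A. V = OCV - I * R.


IR drop = 5.97 * 0.0752 = 0.44894 V
V = 3.694 - 0.44894 = 3.245 V

3.245 V


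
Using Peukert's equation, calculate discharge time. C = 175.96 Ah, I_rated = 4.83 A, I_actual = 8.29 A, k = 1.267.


t_rated = C / I_rated = 175.96 / 4.83 = 36.431 hr
(I_rated/I)^k = (0.58263)^1.267 = 0.50437
t = t_rated * (I_rated/I)^k = 36.431 * 0.50437 = 18.37 hr

18.37 hr


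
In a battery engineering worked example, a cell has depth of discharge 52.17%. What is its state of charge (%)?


SOC = 100 - DOD = 100 - 52.17 = 47.83%

47.83%


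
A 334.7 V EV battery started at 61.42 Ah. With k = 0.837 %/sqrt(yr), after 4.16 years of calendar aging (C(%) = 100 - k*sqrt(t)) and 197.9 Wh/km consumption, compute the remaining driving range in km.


Step 1: capacity retention = 100 - 0.837 * sqrt(4.16) = 100 - 0.837 * 2.0396 = 98.293%
Step 2: C_now = 61.42 * 98.293/100 = 60.372 Ah
Step 3: E_pack = V * C_now = 334.7 * 60.372 = 20207 Wh
Step 4: range = E_pack / consumption = 20207 / 197.9 = 102.1 km

102.1 km


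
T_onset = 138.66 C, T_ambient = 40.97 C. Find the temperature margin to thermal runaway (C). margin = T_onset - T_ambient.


Safety margin = 138.66 C - 40.97 C = 97.69 C

97.69 C


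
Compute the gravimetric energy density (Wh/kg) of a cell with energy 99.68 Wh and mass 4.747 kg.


ED = E / m = 99.68 / 4.747 = 21.00 Wh/kg

21.00 Wh/kg


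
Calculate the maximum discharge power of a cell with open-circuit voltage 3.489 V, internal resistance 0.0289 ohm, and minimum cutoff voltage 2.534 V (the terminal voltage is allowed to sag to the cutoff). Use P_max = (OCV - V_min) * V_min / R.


P_max = (OCV - V_min) * V_min / R = (3.489 - 2.534) * 2.534 / 0.0289 = 0.955 * 2.534 / 0.0289 = 83.74 W

83.74 W


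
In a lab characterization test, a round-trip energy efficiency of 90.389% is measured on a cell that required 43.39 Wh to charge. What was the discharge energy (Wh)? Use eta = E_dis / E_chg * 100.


E_dis = eta/100 * E_chg = 90.389/100 * 43.39 = 39.22 Wh

39.22 Wh


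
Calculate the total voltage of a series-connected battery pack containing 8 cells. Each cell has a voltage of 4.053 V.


Series voltages add: 8 * 4.053 V = 32.424 V

32.424 V


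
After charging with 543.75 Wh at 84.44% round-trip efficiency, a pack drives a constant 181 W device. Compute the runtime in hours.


Step 1: E_discharge = eta/100 * E_charge = 84.44/100 * 543.75 = 459.14 Wh
Step 2: t = E_discharge / P = 459.14 / 181 = 2.537 hr

2.537 hr


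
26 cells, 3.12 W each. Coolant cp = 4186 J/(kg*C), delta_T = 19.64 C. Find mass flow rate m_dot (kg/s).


Step 1: Total heat Q = 26 * 3.12 W = 81.12 W
Step 2: denom = cp * dT = 4186 * 19.64 = 82213
Step 3: m_dot = 81.12 / 82213 = 9.867e-04 kg/s

9.867e-04 kg/s


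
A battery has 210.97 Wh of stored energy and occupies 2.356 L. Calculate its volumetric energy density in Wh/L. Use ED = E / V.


Volumetric ED = 210.97 Wh / 2.356 L = 89.55 Wh/L

89.55 Wh/L


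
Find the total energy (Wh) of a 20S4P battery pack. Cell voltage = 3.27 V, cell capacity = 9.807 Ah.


E = Ns * Vcell * Np * Ccell = 20 * 3.27 * 4 * 9.807 = 2566 Wh

2566 Wh


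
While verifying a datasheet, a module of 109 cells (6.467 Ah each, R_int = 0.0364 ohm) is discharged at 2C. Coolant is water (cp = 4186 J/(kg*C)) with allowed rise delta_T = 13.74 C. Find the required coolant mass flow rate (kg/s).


Step 1: I = 2 * 6.467 = 12.934 A
Step 2: Q_cell = I^2 * R = 12.934^2 * 0.0364 = 6.0893 W
Step 3: Q_total = 109 * 6.0893 = 663.73 W
Step 4: m_dot = Q_total / (cp * dT) = 663.73 / (4186 * 13.74) = 0.01154 kg/s

0.01154 kg/s


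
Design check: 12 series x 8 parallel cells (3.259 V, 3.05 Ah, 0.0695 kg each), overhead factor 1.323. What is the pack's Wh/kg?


Step 1: V_pack = 12 * 3.259 = 39.108 V
Step 2: C_pack = 8 * 3.05 = 24.4 Ah
Step 3: E_pack = V_pack * C_pack = 39.108 * 24.4 = 954.24 Wh
Step 4: m_pack = 12 * 8 * 0.0695 * 1.323 = 8.8271 kg
Step 5: ED = E_pack / m_pack = 954.24 / 8.8271 = 108.1 Wh/kg

108.1 Wh/kg


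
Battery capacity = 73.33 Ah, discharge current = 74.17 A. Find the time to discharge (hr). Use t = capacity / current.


Runtime = 73.33 Ah / 74.17 A = 0.9887 hr

0.9887 hr


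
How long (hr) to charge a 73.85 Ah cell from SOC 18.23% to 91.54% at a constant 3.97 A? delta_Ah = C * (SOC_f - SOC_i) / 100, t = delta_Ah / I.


delta_Ah = 73.85 * (91.54 - 18.23) / 100 = 54.139 Ah
t = delta_Ah / I = 54.139 / 3.97 = 13.64 hr

13.64 hr


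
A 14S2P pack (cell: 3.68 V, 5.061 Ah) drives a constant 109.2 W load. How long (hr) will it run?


Step 1: E_pack = Ns * V_cell * Np * C_cell = 14 * 3.68 * 2 * 5.061 = 521.49 Wh
Step 2: t = E_pack / P = 521.49 / 109.2 = 4.776 hr

4.776 hr


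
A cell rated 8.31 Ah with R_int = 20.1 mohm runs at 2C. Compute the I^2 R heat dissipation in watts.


Convert: R = 20.1 mohm = 0.0201 ohm
Step 1: I = C_rate * capacity = 2 * 8.31 = 16.62 A
Step 2: Q = I^2 * R = 16.62^2 * 0.0201 = 276.22 * 0.0201 = 5.552 W

5.552 W


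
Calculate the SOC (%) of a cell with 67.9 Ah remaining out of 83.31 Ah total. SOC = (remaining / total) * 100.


SOC% = 67.9 / 83.31 * 100 = 81.50%

81.50%


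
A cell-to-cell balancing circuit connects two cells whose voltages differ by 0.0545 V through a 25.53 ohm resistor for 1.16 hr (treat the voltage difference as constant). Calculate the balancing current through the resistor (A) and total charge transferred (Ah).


I_bal = dV / R = 0.0545 / 25.53 = 0.0021347 A
Q = I_bal * t = 0.0021347 * 1.16 = 0.002476 Ah

I=0.0021347 A, Q=0.002476 Ah


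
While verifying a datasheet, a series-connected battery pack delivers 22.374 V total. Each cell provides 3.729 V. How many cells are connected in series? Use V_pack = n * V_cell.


Rearranging: n = V_pack / V_cell = 22.374 / 3.729 = 6 cells

6


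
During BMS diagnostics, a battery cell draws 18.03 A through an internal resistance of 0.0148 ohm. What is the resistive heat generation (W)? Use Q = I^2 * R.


I^2 = 325.08
Q = 325.08 * 0.0148 = 4.811 W

4.811 W


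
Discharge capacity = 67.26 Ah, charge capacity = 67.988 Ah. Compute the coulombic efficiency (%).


eta_c = Q_dis / Q_chg * 100 = 67.26 / 67.988 * 100 = 98.93%

98.93%


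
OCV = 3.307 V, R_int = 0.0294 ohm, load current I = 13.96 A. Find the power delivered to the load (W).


Step 1: V_terminal = OCV - I*R = 3.307 - 13.96 * 0.0294 = 2.8966 V
Step 2: P_out = V_terminal * I = 2.8966 * 13.96 = 40.44 W

40.44 W


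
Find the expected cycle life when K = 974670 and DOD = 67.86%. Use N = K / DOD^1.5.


Step 1: DOD^1.5 = 67.86^1.5 = 559.01
Step 2: N = 974670 / 559.01 = 1744 cycles

1744 cycles


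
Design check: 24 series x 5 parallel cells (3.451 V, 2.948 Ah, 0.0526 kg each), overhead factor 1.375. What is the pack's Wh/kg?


Step 1: V_pack = 24 * 3.451 = 82.824 V
Step 2: C_pack = 5 * 2.948 = 14.74 Ah
Step 3: E_pack = V_pack * C_pack = 82.824 * 14.74 = 1220.8 Wh
Step 4: m_pack = 24 * 5 * 0.0526 * 1.375 = 8.679 kg
Step 5: ED = E_pack / m_pack = 1220.8 / 8.679 = 140.7 Wh/kg

140.7 Wh/kg


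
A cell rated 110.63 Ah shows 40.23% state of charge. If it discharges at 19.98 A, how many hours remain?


Step 1: remaining = SOC/100 * C_total = 40.23/100 * 110.63 = 44.506 Ah
Step 2: t = remaining / I = 44.506 / 19.98 = 2.228 hr

2.228 hr


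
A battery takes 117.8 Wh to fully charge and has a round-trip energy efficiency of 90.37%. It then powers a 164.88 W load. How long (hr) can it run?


Step 1: E_discharge = eta/100 * E_charge = 90.37/100 * 117.8 = 106.46 Wh
Step 2: t = E_discharge / P = 106.46 / 164.88 = 0.6457 hr

0.6457 hr


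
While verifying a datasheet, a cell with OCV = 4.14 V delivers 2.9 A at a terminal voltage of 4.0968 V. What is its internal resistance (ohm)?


R = (OCV - V) / I = (4.14 - 4.0968) / 2.9 = 0.01490 ohm

0.01490 ohm


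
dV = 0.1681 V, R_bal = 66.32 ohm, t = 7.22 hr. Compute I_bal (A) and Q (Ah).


First, Ohm's law: I_bal = 0.1681 V / 66.32 ohm = 0.0025347 A
Then Q = I * t = 0.0025347 A * 7.22 hr = 0.01830 Ah

I=0.0025347 A, Q=0.01830 Ah


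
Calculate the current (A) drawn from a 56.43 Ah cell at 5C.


I = C_rate * capacity = 5 * 56.43 = 282.15 A

282.15 A


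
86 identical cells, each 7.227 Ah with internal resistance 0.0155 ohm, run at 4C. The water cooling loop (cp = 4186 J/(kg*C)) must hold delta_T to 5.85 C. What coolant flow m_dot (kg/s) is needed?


Step 1: I = 4 * 7.227 = 28.908 A
Step 2: Q_cell = I^2 * R = 28.908^2 * 0.0155 = 12.953 W
Step 3: Q_total = 86 * 12.953 = 1114 W
Step 4: m_dot = Q_total / (cp * dT) = 1114 / (4186 * 5.85) = 0.04549 kg/s

0.04549 kg/s


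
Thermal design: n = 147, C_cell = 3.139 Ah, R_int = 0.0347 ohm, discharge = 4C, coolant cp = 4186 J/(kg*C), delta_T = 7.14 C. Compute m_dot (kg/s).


Step 1: I = 4 * 3.139 = 12.556 A
Step 2: Q_cell = I^2 * R = 12.556^2 * 0.0347 = 5.4706 W
Step 3: Q_total = 147 * 5.4706 = 804.18 W
Step 4: m_dot = Q_total / (cp * dT) = 804.18 / (4186 * 7.14) = 0.02691 kg/s

0.02691 kg/s


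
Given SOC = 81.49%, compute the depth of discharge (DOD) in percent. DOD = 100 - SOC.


DOD = 100 - SOC = 100 - 81.49 = 18.51%

18.51%


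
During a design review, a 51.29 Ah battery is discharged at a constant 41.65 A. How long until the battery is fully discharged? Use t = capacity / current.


Runtime = 51.29 Ah / 41.65 A = 1.231 hr

1.231 hr


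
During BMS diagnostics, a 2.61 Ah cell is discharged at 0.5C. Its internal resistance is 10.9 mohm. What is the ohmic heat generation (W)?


Convert: R = 10.9 mohm = 0.0109 ohm
Step 1: I = C_rate * capacity = 0.5 * 2.61 = 1.305 A
Step 2: Q = I^2 * R = 1.305^2 * 0.0109 = 1.703 * 0.0109 = 0.01856 W

0.01856 W


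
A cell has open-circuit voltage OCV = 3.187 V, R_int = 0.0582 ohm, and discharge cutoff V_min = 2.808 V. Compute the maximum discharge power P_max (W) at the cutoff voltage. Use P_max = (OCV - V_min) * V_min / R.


P_max = (OCV - V_min) * V_min / R = (3.187 - 2.808) * 2.808 / 0.0582 = 0.379 * 2.808 / 0.0582 = 18.29 W

18.29 W


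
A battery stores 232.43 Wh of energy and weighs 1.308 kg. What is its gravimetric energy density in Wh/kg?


ED = E / m = 232.43 / 1.308 = 177.7 Wh/kg

177.7 Wh/kg


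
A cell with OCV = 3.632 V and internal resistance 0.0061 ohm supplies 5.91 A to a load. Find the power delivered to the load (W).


Step 1: V_terminal = OCV - I*R = 3.632 - 5.91 * 0.0061 = 3.5959 V
Step 2: P_out = V_terminal * I = 3.5959 * 5.91 = 21.25 W

21.25 W


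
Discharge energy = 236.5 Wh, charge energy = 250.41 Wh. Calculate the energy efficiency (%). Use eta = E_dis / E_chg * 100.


Round-trip efficiency = 236.5/250.41 * 100% = 94.45%

94.45%


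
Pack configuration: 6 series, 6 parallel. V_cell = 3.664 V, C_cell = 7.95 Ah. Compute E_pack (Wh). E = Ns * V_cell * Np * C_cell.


V_pack = 6 * 3.664 = 21.984 V
C_pack = 6 * 7.95 = 47.7 Ah
E = V_pack * C_pack = 21.984 * 47.7 = 1049 Wh

1049 Wh


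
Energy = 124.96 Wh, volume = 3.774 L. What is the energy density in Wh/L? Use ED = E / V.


ED = E / V = 124.96 / 3.774 = 33.11 Wh/L

33.11 Wh/L


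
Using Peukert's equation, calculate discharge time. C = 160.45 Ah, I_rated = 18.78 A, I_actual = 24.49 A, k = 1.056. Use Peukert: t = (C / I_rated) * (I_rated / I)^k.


t_rated = C / I_rated = 160.45 / 18.78 = 8.5437 hr
(I_rated/I)^k = (0.76684)^1.056 = 0.75552
t = t_rated * (I_rated/I)^k = 8.5437 * 0.75552 = 6.455 hr

6.455 hr


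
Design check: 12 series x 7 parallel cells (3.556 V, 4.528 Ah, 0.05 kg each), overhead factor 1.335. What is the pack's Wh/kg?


Step 1: V_pack = 12 * 3.556 = 42.672 V
Step 2: C_pack = 7 * 4.528 = 31.696 Ah
Step 3: E_pack = V_pack * C_pack = 42.672 * 31.696 = 1352.5 Wh
Step 4: m_pack = 12 * 7 * 0.05 * 1.335 = 5.607 kg
Step 5: ED = E_pack / m_pack = 1352.5 / 5.607 = 241.2 Wh/kg

241.2 Wh/kg


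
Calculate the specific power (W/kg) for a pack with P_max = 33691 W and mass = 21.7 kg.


Specific power = 33691 W / 21.7 kg = 1553 W/kg

1553 W/kg


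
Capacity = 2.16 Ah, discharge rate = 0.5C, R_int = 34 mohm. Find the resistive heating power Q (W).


Convert: R = 34 mohm = 0.034 ohm
Step 1: I = C_rate * capacity = 0.5 * 2.16 = 1.08 A
Step 2: Q = I^2 * R = 1.08^2 * 0.034 = 1.1664 * 0.034 = 0.03966 W

0.03966 W


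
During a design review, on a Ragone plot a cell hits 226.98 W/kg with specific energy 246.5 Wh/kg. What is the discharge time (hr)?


t = E / P = 246.5 / 226.98 = 1.086 hr

1.086 hr


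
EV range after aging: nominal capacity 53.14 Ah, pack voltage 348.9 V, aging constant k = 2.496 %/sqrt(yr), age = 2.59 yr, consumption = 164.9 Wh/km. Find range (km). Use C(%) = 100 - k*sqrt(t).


Step 1: capacity retention = 100 - 2.496 * sqrt(2.59) = 100 - 2.496 * 1.6093 = 95.983%
Step 2: C_now = 53.14 * 95.983/100 = 51.005 Ah
Step 3: E_pack = V * C_now = 348.9 * 51.005 = 17796 Wh
Step 4: range = E_pack / consumption = 17796 / 164.9 = 107.9 km

107.9 km


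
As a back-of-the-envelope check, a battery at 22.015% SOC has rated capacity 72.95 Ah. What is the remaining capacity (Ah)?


remaining = SOC / 100 * total = 22.015 / 100 * 72.95 = 16.06 Ah

16.06 Ah


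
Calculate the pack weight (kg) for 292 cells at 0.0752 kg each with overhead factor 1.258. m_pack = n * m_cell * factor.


m_pack = n * m_cell * overhead = 292 * 0.0752 * 1.258 = 27.62 kg

27.62 kg


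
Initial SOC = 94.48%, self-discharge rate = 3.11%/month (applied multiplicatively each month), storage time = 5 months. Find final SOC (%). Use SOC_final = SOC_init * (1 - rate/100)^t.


decay = (1 - 3.11/100)^5 = 0.85388
SOC_final = 94.48 * 0.85388 = 80.67%

80.67%


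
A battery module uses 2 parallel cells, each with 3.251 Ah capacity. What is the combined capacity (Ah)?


C_total = 2 * 3.251 = 6.502 Ah

6.502 Ah


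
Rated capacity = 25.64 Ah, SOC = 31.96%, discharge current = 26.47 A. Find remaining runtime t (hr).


Step 1: remaining = SOC/100 * C_total = 31.96/100 * 25.64 = 8.1945 Ah
Step 2: t = remaining / I = 8.1945 / 26.47 = 0.3096 hr

0.3096 hr


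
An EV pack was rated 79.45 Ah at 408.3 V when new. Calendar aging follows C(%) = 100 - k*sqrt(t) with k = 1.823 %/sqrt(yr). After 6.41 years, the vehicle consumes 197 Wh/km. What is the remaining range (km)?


Step 1: capacity retention = 100 - 1.823 * sqrt(6.41) = 100 - 1.823 * 2.5318 = 95.385%
Step 2: C_now = 79.45 * 95.385/100 = 75.783 Ah
Step 3: E_pack = V * C_now = 408.3 * 75.783 = 30942 Wh
Step 4: range = E_pack / consumption = 30942 / 197 = 157.1 km

157.1 km


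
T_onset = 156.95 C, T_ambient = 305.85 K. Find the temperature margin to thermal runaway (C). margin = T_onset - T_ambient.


Convert: T_ambient = 305.85 K = 32.7 C
margin = 156.95 - 32.7 = 124.25 C

124.25 C


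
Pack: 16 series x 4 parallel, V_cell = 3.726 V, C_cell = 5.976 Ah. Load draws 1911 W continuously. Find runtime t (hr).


Step 1: E_pack = Ns * V_cell * Np * C_cell = 16 * 3.726 * 4 * 5.976 = 1425.1 Wh
Step 2: t = E_pack / P = 1425.1 / 1911 = 0.7457 hr

0.7457 hr


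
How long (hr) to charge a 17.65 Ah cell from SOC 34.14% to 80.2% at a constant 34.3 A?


delta_Ah = 17.65 * (80.2 - 34.14) / 100 = 8.1296 Ah
t = delta_Ah / I = 8.1296 / 34.3 = 0.2370 hr

0.2370 hr


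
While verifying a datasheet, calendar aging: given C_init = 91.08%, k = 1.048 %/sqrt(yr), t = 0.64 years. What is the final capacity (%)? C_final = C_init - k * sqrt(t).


sqrt(t) = sqrt(0.64) = 0.8
C_final = 91.08 - 1.048 * 0.8 = 90.24%

90.24%


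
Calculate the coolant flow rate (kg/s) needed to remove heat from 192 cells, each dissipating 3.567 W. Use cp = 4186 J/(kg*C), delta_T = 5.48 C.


Step 1: Total heat Q = 192 * 3.567 W = 684.86 W
Step 2: denom = cp * dT = 4186 * 5.48 = 22939
Step 3: m_dot = 684.86 / 22939 = 0.02986 kg/s

0.02986 kg/s


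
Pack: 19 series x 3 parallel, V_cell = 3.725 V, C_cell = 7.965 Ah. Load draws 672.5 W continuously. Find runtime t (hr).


Step 1: E_pack = Ns * V_cell * Np * C_cell = 19 * 3.725 * 3 * 7.965 = 1691.2 Wh
Step 2: t = E_pack / P = 1691.2 / 672.5 = 2.515 hr

2.515 hr


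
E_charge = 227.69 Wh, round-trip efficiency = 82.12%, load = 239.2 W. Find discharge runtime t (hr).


Step 1: E_discharge = eta/100 * E_charge = 82.12/100 * 227.69 = 186.98 Wh
Step 2: t = E_discharge / P = 186.98 / 239.2 = 0.7817 hr

0.7817 hr


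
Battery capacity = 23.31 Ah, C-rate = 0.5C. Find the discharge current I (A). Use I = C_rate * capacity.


I = C_rate * capacity = 0.5 * 23.31 = 11.655 A

11.655 A


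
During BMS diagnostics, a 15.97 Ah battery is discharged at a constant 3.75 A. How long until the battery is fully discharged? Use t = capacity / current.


Runtime = 15.97 Ah / 3.75 A = 4.259 hr

4.259 hr


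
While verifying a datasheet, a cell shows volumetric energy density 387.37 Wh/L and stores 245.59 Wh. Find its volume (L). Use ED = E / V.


V = E / ED = 245.59 / 387.37 = 0.6340 L

0.6340 L


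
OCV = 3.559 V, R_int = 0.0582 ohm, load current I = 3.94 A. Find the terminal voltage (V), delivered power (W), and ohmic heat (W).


Step 1: V_terminal = OCV - I*R = 3.559 - 3.94 * 0.0582 = 3.3297 V
Step 2: P_out = V_terminal * I = 3.3297 * 3.94 = 13.12 W
Step 3: Q = I^2 * R = 3.94^2 * 0.0582 = 0.9035 W

V=3.3297 V, P=13.12 W, Q=0.9035 W


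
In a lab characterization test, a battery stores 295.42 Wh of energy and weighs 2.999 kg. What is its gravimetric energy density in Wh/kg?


ED = E / m = 295.42 / 2.999 = 98.51 Wh/kg

98.51 Wh/kg


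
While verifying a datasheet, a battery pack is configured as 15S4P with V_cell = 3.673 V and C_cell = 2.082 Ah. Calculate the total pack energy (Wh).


E = Ns * Vcell * Np * Ccell = 15 * 3.673 * 4 * 2.082 = 458.8 Wh

458.8 Wh


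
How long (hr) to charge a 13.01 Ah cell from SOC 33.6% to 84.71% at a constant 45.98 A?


Step 1: dSOC = 84.71% - 33.6% = 51.11%
Step 2: delta_Ah = 13.01 * 51.11 / 100 = 6.6494 Ah
Step 3: t = 6.6494 / 45.98 = 0.1446 hr

0.1446 hr


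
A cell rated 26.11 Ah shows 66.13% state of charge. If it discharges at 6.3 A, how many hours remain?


Step 1: remaining = SOC/100 * C_total = 66.13/100 * 26.11 = 17.267 Ah
Step 2: t = remaining / I = 17.267 / 6.3 = 2.741 hr

2.741 hr


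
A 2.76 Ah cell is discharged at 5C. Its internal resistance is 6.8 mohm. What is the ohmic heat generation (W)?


Convert: R = 6.8 mohm = 0.0068 ohm
Step 1: I = C_rate * capacity = 5 * 2.76 = 13.8 A
Step 2: Q = I^2 * R = 13.8^2 * 0.0068 = 190.44 * 0.0068 = 1.295 W

1.295 W


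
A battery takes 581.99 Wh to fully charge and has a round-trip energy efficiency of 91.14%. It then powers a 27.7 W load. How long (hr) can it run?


Step 1: E_discharge = eta/100 * E_charge = 91.14/100 * 581.99 = 530.43 Wh
Step 2: t = E_discharge / P = 530.43 / 27.7 = 19.15 hr

19.15 hr


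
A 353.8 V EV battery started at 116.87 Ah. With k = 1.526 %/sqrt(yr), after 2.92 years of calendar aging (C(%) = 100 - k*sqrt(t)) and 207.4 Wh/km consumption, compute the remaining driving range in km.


Step 1: capacity retention = 100 - 1.526 * sqrt(2.92) = 100 - 1.526 * 1.7088 = 97.392%
Step 2: C_now = 116.87 * 97.392/100 = 113.82 Ah
Step 3: E_pack = V * C_now = 353.8 * 113.82 = 40270 Wh
Step 4: range = E_pack / consumption = 40270 / 207.4 = 194.2 km

194.2 km


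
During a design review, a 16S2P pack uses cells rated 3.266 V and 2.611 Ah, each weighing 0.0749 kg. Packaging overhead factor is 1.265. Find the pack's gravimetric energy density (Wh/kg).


Step 1: V_pack = 16 * 3.266 = 52.256 V
Step 2: C_pack = 2 * 2.611 = 5.222 Ah
Step 3: E_pack = V_pack * C_pack = 52.256 * 5.222 = 272.88 Wh
Step 4: m_pack = 16 * 2 * 0.0749 * 1.265 = 3.032 kg
Step 5: ED = E_pack / m_pack = 272.88 / 3.032 = 90.00 Wh/kg

90.00 Wh/kg
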